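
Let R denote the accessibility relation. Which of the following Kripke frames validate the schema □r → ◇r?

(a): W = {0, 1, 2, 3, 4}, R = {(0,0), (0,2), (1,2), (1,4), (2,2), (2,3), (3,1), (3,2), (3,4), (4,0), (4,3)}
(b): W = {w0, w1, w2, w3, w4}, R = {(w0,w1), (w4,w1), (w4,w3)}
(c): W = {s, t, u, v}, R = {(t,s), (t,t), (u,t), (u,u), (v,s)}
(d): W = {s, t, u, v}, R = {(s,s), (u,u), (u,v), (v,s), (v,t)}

The schema corresponds to seriality: ∀x ∃y Rxy.
(a): ✓.
(b): fails — world w1 has no successor.
(c): fails — world s has no successor.
(d): fails — world t has no successor.

(a)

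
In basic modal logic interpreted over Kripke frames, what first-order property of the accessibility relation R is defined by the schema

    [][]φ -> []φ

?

Density

This schema is the C4 axiom.
It corresponds to density: forall x forall y (Rxy -> exists z (Rxz & Rzy)).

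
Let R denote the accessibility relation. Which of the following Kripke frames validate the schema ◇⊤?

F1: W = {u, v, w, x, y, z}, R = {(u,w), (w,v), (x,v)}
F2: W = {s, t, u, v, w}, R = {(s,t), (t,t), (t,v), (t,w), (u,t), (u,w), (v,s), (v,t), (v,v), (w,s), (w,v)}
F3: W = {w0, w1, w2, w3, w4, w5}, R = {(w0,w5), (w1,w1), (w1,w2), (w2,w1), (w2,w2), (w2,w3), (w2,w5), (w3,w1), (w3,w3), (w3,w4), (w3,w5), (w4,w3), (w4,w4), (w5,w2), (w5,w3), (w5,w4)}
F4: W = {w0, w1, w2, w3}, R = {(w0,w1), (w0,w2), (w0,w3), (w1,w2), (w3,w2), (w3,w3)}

F2, F3

The schema corresponds to seriality: ∀x ∃y Rxy.
F1: fails — world v has no successor.
F2: condition met.
F3: condition met.
F4: fails — world w2 has no successor.
Valid on: F2, F3.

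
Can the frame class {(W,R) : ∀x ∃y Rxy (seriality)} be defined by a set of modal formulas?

The condition is seriality. A defining modal formula is □r → ◇r.

Definable; □r → ◇r defines it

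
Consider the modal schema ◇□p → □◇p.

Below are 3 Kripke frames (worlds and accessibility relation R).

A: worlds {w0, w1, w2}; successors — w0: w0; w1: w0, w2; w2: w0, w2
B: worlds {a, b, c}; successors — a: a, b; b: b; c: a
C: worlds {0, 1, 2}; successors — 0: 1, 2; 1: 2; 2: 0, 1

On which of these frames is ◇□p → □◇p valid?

Frame correspondent (Sahlqvist): ∀x ∀y ∀z (Rxy ∧ Rxz → ∃w (Ryw ∧ Rzw)) — i.e. convergence.
A: condition met.
B: condition met.
C: fails — R02 and R01 but 2 and 1 have no common successor.
Valid on: A, B.

A, B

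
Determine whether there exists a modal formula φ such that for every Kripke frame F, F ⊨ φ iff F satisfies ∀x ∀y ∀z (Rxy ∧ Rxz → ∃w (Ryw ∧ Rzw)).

This is a Sahlqvist condition; the .2 axiom ◇□p → □◇p defines it.
Suppose ◇□p→□◇p is valid. Take Rxy, Rxz and set V(p)={w : Ryw}. Then □p at y so ◇□p at x, so □◇p at x, so ◇p at z, giving w with Rzw and Ryw.

Yes, by ◇□p → □◇p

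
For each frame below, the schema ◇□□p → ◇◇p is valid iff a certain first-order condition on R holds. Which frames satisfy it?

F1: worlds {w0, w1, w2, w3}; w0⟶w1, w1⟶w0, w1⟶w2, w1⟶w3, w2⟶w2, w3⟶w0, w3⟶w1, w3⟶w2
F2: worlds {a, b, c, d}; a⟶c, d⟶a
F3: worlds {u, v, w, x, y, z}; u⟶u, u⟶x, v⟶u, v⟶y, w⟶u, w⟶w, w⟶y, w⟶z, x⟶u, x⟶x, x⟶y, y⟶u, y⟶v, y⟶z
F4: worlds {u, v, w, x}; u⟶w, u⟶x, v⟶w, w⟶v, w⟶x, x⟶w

Frame correspondent (Sahlqvist): ∀x ∀y (xRy → ∃w (yR²w ∧ xR²w)) — i.e. a generalized confluence (Geach) condition.
F1: condition met.
F2: fails — aRc but no w with cR²w and aR²w.
F3: fails — wRz but no t with zR²t and wR²t.
F4: fails — vRw but no t with wR²t and vR²t.

F1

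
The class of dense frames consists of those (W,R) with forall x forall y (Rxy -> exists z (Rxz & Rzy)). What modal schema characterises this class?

The condition is density. The C4 schema □□q → □q defines it.
Suppose □□q→□q is valid. Take Rxy and set V(q)={w : xR²w}. Then □□q at x, so □q at x, so q at y, i.e. ∃z(Rxz∧Rzy).

□□q → □q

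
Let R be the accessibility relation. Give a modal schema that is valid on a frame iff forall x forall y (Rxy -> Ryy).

□(□q → q)

The condition is shift-reflexivity. The T□ schema □(□q → q) defines it.
Suppose □(□q→q) is valid. Take Rxy and set V(q)={w : Ryw}. Then at y, □q holds; since □(□q→q) at x, □q→q at y, so q at y, i.e. Ryy.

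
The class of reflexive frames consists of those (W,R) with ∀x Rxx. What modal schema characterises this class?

A defining formula is □q → q (the T axiom).
Suppose □q→q is valid. At any x set V(q)={w : Rxw}. Then □q holds at x, so q holds at x, i.e. Rxx.

□q → q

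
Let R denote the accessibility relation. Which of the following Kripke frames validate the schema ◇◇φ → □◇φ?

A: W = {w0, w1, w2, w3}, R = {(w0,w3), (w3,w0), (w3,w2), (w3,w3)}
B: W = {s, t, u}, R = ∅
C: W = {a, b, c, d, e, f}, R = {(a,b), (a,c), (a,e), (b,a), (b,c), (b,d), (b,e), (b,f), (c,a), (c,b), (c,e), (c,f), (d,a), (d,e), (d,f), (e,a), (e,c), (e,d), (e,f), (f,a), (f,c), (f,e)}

B

This is the axiom for a generalized confluence (Geach) condition; its first-order frame correspondent is ∀x ∀y ∀z ((xR²y ∧ xRz) → ∃w (y = w ∧ zRw)).
A: fails — w3R²w0, w3Rw0 but no w with w0=w and w0Rw.
B: ✓.
C: fails — aR²b, aRb but no w with b=w and bRw.
Valid on: B.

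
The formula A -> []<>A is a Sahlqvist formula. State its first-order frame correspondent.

symmetry: forall x forall y (Rxy -> Ryx)

Suppose A→□◇A is valid. Take Rxy and set V(A)={x}. Then A at x, so □◇A at x, so ◇A at y, so some z with Ryz has A; z=x, i.e. Ryx.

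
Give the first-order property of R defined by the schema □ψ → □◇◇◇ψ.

∀x ∀z (xRz → ∃w (xRw ∧ zR³w))

This is a Sahlqvist (Geach-type) schema ◇^0□^1ψ → □^1◇^3ψ.
First-order correspondent: ∀x ∀z (xRz → ∃w (xRw ∧ zR³w)).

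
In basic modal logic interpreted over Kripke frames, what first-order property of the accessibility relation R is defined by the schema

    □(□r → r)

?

Shift-reflexivity

Suppose □(□r→r) is valid. Take Rxy and set V(r)={w : Ryw}. Then at y, □r holds; since □(□r→r) at x, □r→r at y, so r at y, i.e. Ryy.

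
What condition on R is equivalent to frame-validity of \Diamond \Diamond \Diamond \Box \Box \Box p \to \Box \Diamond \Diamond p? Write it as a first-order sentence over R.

This is a Sahlqvist (Geach-type) schema ◇^3□^3p → □^1◇^2p.
First-order correspondent: \forall x \forall y \forall z ((x R^3 y \wedge xRz) \to \exists w (y R^3 w \wedge z R^2 w)).

\forall x \forall y \forall z ((x R^3 y \wedge xRz) \to \exists w (y R^3 w \wedge z R^2 w))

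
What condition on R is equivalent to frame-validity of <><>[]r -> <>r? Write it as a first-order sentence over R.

forall x forall y (x R^2 y -> exists w (yRw & xRw))

This is a Sahlqvist (Geach-type) schema ◇^2□^1r → □^0◇^1r.
First-order correspondent: forall x forall y (x R^2 y -> exists w (yRw & xRw)).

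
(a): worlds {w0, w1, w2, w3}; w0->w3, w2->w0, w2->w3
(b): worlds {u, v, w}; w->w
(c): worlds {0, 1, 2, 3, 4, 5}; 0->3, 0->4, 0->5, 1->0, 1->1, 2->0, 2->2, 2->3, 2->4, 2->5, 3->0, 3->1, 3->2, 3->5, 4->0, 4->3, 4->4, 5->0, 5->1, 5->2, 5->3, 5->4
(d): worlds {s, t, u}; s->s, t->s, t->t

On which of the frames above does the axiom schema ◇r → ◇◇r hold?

Frame correspondent (Sahlqvist): ∀x ∀y (xRy → ∃w (y = w ∧ xR²w)) — i.e. a generalized confluence (Geach) condition.
(a): fails — w0Rw3 but no w with w3=w and w0R²w.
(b): condition met.
(c): condition met.
(d): condition met.

(b), (c), (d)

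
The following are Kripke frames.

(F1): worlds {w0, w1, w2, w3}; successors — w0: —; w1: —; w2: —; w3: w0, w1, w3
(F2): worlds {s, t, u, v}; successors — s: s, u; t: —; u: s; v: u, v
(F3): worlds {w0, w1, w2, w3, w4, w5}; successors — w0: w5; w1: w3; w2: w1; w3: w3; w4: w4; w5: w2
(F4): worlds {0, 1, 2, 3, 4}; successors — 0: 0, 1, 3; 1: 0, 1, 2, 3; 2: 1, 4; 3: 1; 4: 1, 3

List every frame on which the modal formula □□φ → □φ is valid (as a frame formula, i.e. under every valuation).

(F1), (F2)

Frame correspondent (Sahlqvist): ∀x ∀y (Rxy → ∃z (Rxz ∧ Rzy)) — i.e. density.
(F1): holds.
(F2): holds.
(F3): fails — Rw5w2 but no z with Rw5z and Rzw2.
(F4): fails — R24 but no z with R2z and Rz4.
Valid on: (F1), (F2).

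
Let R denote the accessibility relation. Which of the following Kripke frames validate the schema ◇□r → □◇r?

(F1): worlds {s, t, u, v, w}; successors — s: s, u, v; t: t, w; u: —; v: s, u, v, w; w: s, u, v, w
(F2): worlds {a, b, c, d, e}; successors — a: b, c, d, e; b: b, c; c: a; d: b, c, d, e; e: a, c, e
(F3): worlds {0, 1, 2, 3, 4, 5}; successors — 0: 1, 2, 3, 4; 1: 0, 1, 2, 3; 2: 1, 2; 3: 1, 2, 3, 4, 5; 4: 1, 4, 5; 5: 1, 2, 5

Frame correspondent (Sahlqvist): ∀x ∀y ∀z (Rxy ∧ Rxz → ∃w (Ryw ∧ Rzw)) — i.e. convergence.
(F1): fails — Rsv and Rsu but v and u have no common successor.
(F2): fails — Rab and Rac but b and c have no common successor.
(F3): ✓.
Valid on: (F3).

(F3)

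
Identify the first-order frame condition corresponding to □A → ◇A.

Suppose □A→◇A is valid. At any x set V(A)=W. Then □A at x, so ◇A at x, so x has a successor.

Seriality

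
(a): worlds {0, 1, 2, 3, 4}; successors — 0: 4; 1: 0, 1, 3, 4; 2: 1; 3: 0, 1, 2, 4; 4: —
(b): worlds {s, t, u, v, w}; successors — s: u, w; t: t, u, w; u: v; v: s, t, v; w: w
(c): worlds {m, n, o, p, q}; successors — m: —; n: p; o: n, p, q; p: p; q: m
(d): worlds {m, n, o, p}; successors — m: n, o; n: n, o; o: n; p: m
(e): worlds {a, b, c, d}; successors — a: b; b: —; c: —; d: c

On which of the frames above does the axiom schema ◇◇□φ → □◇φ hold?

(d), (e)

This is the axiom for a generalized confluence (Geach) condition; its first-order frame correspondent is ∀x ∀y ∀z ((xR²y ∧ xRz) → ∃w (yRw ∧ zRw)).
(a): fails — 1R²0, 1R4 but no w with 0Rw and 4Rw.
(b): fails — sR²v, sRw but no w* with vRw* and wRw*.
(c): fails — oR²m, oRn but no w with mRw and nRw.
(d): condition met.
(e): condition met.
Valid on: (d), (e).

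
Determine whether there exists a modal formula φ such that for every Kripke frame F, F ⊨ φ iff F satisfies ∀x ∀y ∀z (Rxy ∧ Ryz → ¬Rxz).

Not modally definable

Modal frame validity is preserved under surjective bounded morphisms.
The 7-cycle (worlds s,t,u,v,w,x,y with s→t→u→v→w→x→y→s) is intransitive. Mapping every world to a single reflexive point • is a surjective bounded morphism; the reflexive point is not intransitive (R••∧R•• but R••).
So the class is not modally definable.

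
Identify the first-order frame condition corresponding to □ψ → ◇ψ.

seriality

Suppose □ψ→◇ψ is valid. At any x set V(ψ)=W. Then □ψ at x, so ◇ψ at x, so x has a successor.
Conversely, any frame satisfying ∀x ∃y Rxy validates the schema.
So the correspondent is seriality.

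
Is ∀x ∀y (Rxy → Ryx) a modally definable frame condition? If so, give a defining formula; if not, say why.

This is a Sahlqvist condition; the B axiom r → □◇r defines it.
Suppose r→□◇r is valid. Take Rxy and set V(r)={x}. Then r at x, so □◇r at x, so ◇r at y, so some z with Ryz has r; z=x, i.e. Ryx.

Definable; r → □◇r defines it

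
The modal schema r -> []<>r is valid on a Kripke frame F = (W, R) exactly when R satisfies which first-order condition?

symmetry

Suppose r→□◇r is valid. Take Rxy and set V(r)={x}. Then r at x, so □◇r at x, so ◇r at y, so some z with Ryz has r; z=x, i.e. Ryx.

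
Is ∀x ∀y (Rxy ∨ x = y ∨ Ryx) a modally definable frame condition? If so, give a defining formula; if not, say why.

Any modally definable frame class is closed under disjoint unions.
Take 4 disjoint single-world reflexive frames: each is trivially connected, but their disjoint union has 4 worlds with no edge between distinct components, so it is not connected.
So the class is not modally definable.

Not modally definable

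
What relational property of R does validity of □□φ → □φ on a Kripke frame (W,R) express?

Suppose □□φ→□φ is valid. Take Rxy and set V(φ)={w : xR²w}. Then □□φ at x, so □φ at x, so φ at y, i.e. ∃z(Rxz∧Rzy).

Density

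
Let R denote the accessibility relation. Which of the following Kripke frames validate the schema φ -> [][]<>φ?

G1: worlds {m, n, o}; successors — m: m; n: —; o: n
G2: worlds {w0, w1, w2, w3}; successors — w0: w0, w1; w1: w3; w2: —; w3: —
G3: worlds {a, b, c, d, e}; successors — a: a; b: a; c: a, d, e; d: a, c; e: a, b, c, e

This is the axiom for a generalized confluence (Geach) condition; its first-order frame correspondent is forall x forall z (x R^2 z -> exists w (x = w & zRw)).
G1: holds.
G2: fails — w0R²w1 but no w with w0=w and w1Rw.
G3: fails — bR²a but no w with b=w and aRw.

G1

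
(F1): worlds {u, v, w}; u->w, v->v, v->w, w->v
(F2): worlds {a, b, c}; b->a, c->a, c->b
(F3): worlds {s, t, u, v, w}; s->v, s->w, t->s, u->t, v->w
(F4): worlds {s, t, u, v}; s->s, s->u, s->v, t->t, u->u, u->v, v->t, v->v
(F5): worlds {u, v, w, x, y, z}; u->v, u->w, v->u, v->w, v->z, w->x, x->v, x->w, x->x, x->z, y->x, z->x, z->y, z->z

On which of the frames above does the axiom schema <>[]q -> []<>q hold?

Frame correspondent (Sahlqvist): forall x forall y forall z (Rxy & Rxz -> exists w (Ryw & Rzw)) — i.e. convergence.
(F1): satisfies the condition.
(F2): fails — Rba and Rba but a and a have no common successor.
(F3): fails — Rsv and Rsw but v and w have no common successor.
(F4): satisfies the condition.
(F5): fails — Ruv and Ruw but v and w have no common successor.

(F1), (F4)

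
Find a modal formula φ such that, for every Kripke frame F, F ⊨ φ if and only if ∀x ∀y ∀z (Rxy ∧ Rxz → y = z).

◇ψ → □ψ

The condition is partial functionality. The CD schema ◇ψ → □ψ defines it.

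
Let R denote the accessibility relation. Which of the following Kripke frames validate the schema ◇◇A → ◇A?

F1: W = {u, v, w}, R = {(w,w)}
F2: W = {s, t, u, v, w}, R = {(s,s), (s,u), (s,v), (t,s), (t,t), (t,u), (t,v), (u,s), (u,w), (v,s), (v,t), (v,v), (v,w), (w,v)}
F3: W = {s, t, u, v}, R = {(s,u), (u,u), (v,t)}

F1, F3

The schema corresponds to transitivity: ∀x ∀y ∀z (Rxy ∧ Ryz → Rxz).
F1: holds.
F2: fails — Rtv and Rvw but not Rtw.
F3: holds.
Valid on: F1, F3.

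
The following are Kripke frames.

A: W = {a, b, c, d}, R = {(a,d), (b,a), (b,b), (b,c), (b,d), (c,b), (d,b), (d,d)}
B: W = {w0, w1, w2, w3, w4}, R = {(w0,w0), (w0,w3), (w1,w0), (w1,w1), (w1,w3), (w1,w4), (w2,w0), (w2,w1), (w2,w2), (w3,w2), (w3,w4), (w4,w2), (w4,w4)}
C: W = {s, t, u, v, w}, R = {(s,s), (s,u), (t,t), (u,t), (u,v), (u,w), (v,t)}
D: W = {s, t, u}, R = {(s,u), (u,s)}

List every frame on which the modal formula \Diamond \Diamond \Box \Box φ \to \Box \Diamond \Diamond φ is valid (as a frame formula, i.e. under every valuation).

A, B

Frame correspondent (Sahlqvist): \forall x \forall y \forall z ((x R^2 y \wedge xRz) \to \exists w (y R^2 w \wedge z R^2 w)) — i.e. a generalized confluence (Geach) condition.
A: condition met.
B: condition met.
C: fails — sR²w, sRs but no w* with wR²w* and sR²w*.
D: fails — sR²s, sRu but no w with sR²w and uR²w.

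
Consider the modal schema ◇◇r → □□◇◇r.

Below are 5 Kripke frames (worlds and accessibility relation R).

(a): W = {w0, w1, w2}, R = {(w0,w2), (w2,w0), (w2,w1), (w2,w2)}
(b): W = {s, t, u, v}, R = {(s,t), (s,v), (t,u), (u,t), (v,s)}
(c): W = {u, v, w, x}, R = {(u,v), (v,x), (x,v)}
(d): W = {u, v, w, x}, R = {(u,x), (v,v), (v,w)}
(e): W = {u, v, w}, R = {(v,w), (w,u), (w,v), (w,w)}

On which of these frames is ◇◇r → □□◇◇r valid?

Frame correspondent (Sahlqvist): ∀x ∀y ∀z ((xR²y ∧ xR²z) → ∃w (y = w ∧ zR²w)) — i.e. a generalized confluence (Geach) condition.
(a): fails — w0R²w0, w0R²w1 but no w with w0=w and w1R²w.
(b): fails — sR²s, sR²u but no w with s=w and uR²w.
(c): holds.
(d): fails — vR²v, vR²w but no t with v=t and wR²t.
(e): fails — vR²u, vR²u but no t with u=t and uR²t.
Valid on: (c).

(c)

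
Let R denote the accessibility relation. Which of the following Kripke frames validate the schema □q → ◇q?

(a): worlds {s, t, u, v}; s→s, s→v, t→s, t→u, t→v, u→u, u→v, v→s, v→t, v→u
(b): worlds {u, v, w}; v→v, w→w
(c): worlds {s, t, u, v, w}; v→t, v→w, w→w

The schema corresponds to seriality: ∀x ∃y Rxy.
(a): holds.
(b): fails — world u has no successor.
(c): fails — world s has no successor.

(a)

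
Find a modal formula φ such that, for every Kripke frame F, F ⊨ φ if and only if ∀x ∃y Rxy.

A defining formula is □q → ◇q (the D axiom).
Suppose □q→◇q is valid. At any x set V(q)=W. Then □q at x, so ◇q at x, so x has a successor.

□q → ◇q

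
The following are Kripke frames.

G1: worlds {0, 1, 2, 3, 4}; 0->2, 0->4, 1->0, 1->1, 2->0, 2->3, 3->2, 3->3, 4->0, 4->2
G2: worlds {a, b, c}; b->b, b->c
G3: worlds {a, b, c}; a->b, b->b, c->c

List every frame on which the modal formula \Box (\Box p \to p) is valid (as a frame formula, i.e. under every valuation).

G3

This is the axiom for shift-reflexivity; its first-order frame correspondent is \forall x \forall y (Rxy \to Ryy).
G1: fails — R10 but not R00.
G2: fails — Rbc but not Rcc.
G3: satisfies the condition.
Valid on: G3.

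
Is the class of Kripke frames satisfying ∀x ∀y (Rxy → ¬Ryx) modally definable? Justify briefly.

No — not modally definable

Modal frame validity is preserved under surjective bounded morphisms.
The 3-cycle (worlds a,b,c with a→b→c→a) is asymmetric. Mapping every world to a single reflexive point • is a surjective bounded morphism, and the reflexive point is not asymmetric (R•• but asymmetry requires ¬R••).
So the class is not modally definable.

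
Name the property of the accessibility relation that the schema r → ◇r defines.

This schema is equivalent to the T axiom □r → r.
Its frame correspondent is reflexivity — ∀x Rxx.

reflexivity: ∀x Rxx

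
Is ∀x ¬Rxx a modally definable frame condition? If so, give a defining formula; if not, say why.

No — not modally definable

Modal frame validity is preserved under surjective bounded morphisms.
The 4-cycle (worlds a,b,c,d with a→b→c→d→a) is irreflexive, and the map sending every world to a single reflexive point • is a surjective bounded morphism (forth: every edge maps to (•,•); back: every world has a successor). So any modal formula valid on the 4-cycle is also valid on the reflexive point, which is not irreflexive.
So the class is not modally definable.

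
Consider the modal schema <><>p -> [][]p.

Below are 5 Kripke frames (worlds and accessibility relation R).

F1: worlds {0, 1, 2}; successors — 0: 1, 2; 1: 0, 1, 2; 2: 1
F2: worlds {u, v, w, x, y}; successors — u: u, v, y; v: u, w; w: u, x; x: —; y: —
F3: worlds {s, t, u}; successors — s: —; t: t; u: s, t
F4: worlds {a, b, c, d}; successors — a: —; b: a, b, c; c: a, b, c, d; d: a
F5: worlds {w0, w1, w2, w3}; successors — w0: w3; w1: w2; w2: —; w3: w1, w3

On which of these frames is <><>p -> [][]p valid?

Frame correspondent (Sahlqvist): forall x forall y forall z ((x R^2 y & x R^2 z) -> exists w (y = w & z = w)) — i.e. a generalized confluence (Geach) condition.
F1: fails — 0R²0, 0R²1 but 0 ≠ 1.
F2: fails — uR²u, uR²v but u ≠ v.
F3: ✓.
F4: fails — bR²a, bR²b but a ≠ b.
F5: fails — w0R²w1, w0R²w3 but w1 ≠ w3.

F3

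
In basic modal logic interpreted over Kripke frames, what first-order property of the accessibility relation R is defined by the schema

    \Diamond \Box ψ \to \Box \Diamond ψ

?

Suppose ◇□ψ→□◇ψ is valid. Take Rxy, Rxz and set V(ψ)={w : Ryw}. Then □ψ at y so ◇□ψ at x, so □◇ψ at x, so ◇ψ at z, giving w with Rzw and Ryw.
Conversely, any frame satisfying \forall x \forall y \forall z (Rxy \wedge Rxz \to \exists w (Ryw \wedge Rzw)) validates the schema.
So the correspondent is convergence.

convergence: \forall x \forall y \forall z (Rxy \wedge Rxz \to \exists w (Ryw \wedge Rzw))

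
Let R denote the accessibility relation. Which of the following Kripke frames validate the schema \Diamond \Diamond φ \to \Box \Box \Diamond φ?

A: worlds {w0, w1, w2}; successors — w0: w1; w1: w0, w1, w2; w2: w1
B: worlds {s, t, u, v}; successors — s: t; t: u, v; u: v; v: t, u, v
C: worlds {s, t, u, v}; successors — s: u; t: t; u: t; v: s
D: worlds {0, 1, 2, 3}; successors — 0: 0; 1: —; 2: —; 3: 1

Frame correspondent (Sahlqvist): \forall x \forall y \forall z ((x R^2 y \wedge x R^2 z) \to \exists w (y = w \wedge zRw)) — i.e. a generalized confluence (Geach) condition.
A: fails — w0R²w0, w0R²w0 but no w with w0=w and w0Rw.
B: fails — sR²u, sR²u but no w with u=w and uRw.
C: fails — vR²u, vR²u but no w with u=w and uRw.
D: holds.
Valid on: D.

D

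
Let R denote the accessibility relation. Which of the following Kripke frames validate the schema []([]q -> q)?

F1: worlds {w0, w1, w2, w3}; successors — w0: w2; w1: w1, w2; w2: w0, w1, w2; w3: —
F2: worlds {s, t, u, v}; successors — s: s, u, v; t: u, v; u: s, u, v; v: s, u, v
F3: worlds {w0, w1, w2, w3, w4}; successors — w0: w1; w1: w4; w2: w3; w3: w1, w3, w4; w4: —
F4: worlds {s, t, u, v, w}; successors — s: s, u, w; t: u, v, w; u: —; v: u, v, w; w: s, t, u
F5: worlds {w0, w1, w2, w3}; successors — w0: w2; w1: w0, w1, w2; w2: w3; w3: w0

The schema corresponds to shift-reflexivity: forall x forall y (Rxy -> Ryy).
F1: fails — Rw2w0 but not Rw0w0.
F2: ✓.
F3: fails — Rw3w1 but not Rw1w1.
F4: fails — Rwt but not Rtt.
F5: fails — Rw1w2 but not Rw2w2.

F2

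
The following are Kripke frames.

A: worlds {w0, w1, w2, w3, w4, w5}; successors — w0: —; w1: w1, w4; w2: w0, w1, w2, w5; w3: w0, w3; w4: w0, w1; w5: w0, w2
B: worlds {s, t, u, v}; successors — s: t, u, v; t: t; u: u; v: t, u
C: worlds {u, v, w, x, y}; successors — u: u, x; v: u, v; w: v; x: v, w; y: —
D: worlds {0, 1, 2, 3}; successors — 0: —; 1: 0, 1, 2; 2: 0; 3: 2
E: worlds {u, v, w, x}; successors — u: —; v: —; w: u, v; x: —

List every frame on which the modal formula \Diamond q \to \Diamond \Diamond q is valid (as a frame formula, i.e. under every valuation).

This is the axiom for a generalized confluence (Geach) condition; its first-order frame correspondent is \forall x \forall y (xRy \to \exists w (y = w \wedge x R^2 w)).
A: fails — w4Rw0 but no w with w0=w and w4R²w.
B: fails — sRv but no w with v=w and sR²w.
C: fails — xRw but no t with w=t and xR²t.
D: fails — 2R0 but no w with 0=w and 2R²w.
E: fails — wRu but no t with u=t and wR²t.

none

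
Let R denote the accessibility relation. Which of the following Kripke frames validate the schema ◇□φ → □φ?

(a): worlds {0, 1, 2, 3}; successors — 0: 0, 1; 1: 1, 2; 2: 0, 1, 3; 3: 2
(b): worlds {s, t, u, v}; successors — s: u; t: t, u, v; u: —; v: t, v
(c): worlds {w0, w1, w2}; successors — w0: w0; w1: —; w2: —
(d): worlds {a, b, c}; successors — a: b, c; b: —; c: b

Frame correspondent (Sahlqvist): ∀x ∀y ∀z (Rxy ∧ Rxz → Ryz) — i.e. the Euclidean property.
(a): fails — R01 and R00 but not R10.
(b): fails — Rsu and Rsu but not Ruu.
(c): ✓.
(d): fails — Rac and Rac but not Rcc.

(c)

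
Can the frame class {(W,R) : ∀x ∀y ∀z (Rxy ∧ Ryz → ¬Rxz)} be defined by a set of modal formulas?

If a class were modally definable it would be closed under surjective bounded morphisms (Goldblatt–Thomason).
The 7-cycle (worlds a,b,c,d,e,f,g with a→b→c→d→e→f→g→a) is intransitive. Mapping every world to a single reflexive point • is a surjective bounded morphism; the reflexive point is not intransitive (R••∧R•• but R••).
So the class is not modally definable.

Not modally definable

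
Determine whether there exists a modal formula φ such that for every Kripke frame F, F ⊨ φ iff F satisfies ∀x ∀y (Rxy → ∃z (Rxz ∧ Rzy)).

The condition is density. A defining modal formula is □□q → □q.

Yes — defined by □□q → □q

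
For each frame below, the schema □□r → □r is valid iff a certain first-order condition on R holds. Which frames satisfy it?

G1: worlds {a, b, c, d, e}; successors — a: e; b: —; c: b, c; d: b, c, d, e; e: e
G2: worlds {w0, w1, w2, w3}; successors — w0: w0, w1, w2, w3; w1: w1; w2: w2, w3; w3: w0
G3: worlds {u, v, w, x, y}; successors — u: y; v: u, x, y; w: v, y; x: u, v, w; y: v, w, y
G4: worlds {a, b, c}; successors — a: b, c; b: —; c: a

G1, G2

Frame correspondent (Sahlqvist): ∀x ∀y (Rxy → ∃z (Rxz ∧ Rzy)) — i.e. density.
G1: condition met.
G2: condition met.
G3: fails — Rxw but no z with Rxz and Rzw.
G4: fails — Rac but no z with Raz and Rzc.
Valid on: G1, G2.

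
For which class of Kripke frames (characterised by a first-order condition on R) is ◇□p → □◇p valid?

Suppose ◇□p→□◇p is valid. Take Rxy, Rxz and set V(p)={w : Ryw}. Then □p at y so ◇□p at x, so □◇p at x, so ◇p at z, giving w with Rzw and Ryw.
Conversely, any frame satisfying ∀x ∀y ∀z (Rxy ∧ Rxz → ∃w (Ryw ∧ Rzw)) validates the schema.
So the correspondent is convergence.

Convergence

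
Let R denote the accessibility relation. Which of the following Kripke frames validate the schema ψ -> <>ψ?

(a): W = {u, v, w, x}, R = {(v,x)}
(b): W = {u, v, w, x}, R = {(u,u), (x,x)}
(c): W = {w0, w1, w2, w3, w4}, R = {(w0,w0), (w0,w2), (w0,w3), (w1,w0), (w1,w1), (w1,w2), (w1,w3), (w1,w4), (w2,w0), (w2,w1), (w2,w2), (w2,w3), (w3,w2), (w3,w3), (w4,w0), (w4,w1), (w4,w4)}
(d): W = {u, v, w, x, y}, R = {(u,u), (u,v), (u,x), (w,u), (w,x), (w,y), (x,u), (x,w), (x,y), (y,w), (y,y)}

The schema corresponds to reflexivity: forall x Rxx.
(a): fails — world u does not see itself.
(b): fails — world v does not see itself.
(c): satisfies the condition.
(d): fails — world v does not see itself.

(c)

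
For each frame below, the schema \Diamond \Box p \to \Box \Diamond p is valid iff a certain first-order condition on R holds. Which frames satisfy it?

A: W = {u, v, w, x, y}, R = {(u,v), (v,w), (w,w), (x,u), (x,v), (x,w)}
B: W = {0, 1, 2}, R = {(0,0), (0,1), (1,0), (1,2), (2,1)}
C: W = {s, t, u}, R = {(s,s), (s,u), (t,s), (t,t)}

B

Frame correspondent (Sahlqvist): \forall x \forall y \forall z (Rxy \wedge Rxz \to \exists w (Ryw \wedge Rzw)) — i.e. convergence.
A: fails — Rxw and Rxu but w and u have no common successor.
B: satisfies the condition.
C: fails — Rsu and Rsu but u and u have no common successor.
Valid on: B.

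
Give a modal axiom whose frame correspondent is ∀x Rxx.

The condition is reflexivity. The T schema □ψ → ψ defines it.
Suppose □ψ→ψ is valid. At any x set V(ψ)={w : Rxw}. Then □ψ holds at x, so ψ holds at x, i.e. Rxx.

□ψ → ψ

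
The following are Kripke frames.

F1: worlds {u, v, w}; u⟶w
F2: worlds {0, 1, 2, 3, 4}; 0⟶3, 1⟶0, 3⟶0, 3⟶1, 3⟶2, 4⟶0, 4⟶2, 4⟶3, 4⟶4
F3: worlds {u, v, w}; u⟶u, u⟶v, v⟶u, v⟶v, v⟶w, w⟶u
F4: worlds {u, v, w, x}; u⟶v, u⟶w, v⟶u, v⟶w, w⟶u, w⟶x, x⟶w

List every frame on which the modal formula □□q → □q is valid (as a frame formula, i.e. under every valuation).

The schema corresponds to density: ∀x ∀y (Rxy → ∃z (Rxz ∧ Rzy)).
F1: fails — Ruw but no z with Ruz and Rzw.
F2: fails — R10 but no z with R1z and Rz0.
F3: ✓.
F4: fails — Ruv but no z with Ruz and Rzv.
Valid on: F3.

F3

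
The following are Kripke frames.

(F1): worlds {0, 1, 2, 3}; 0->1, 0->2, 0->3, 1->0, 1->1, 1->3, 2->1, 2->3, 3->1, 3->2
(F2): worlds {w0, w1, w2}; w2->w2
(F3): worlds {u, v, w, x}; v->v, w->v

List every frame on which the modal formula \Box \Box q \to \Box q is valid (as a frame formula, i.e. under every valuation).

(F2), (F3)

This is the axiom for density; its first-order frame correspondent is \forall x \forall y (Rxy \to \exists z (Rxz \wedge Rzy)).
(F1): fails — R32 but no z with R3z and Rz2.
(F2): satisfies the condition.
(F3): satisfies the condition.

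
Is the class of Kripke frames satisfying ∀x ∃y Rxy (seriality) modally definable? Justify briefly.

This is a Sahlqvist condition; the D axiom □r → ◇r defines it.
Suppose □r→◇r is valid. At any x set V(r)=W. Then □r at x, so ◇r at x, so x has a successor.

Definable; □r → ◇r defines it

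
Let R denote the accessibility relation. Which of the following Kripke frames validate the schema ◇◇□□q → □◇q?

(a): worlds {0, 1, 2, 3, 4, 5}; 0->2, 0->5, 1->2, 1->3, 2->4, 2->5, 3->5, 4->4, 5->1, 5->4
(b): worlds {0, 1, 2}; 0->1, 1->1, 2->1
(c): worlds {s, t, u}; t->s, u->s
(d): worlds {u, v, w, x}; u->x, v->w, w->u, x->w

Frame correspondent (Sahlqvist): ∀x ∀y ∀z ((xR²y ∧ xRz) → ∃w (yR²w ∧ zRw)) — i.e. a generalized confluence (Geach) condition.
(a): fails — 1R²4, 1R3 but no w with 4R²w and 3Rw.
(b): ✓.
(c): ✓.
(d): fails — uR²w, uRx but no t with wR²t and xRt.

(b), (c)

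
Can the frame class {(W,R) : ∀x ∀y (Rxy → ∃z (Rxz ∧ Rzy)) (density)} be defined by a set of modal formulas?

Yes: it is density, defined by the C4 schema □□r → □r.
Suppose □□r→□r is valid. Take Rxy and set V(r)={w : xR²w}. Then □□r at x, so □r at x, so r at y, i.e. ∃z(Rxz∧Rzy).

Definable; □□r → □r defines it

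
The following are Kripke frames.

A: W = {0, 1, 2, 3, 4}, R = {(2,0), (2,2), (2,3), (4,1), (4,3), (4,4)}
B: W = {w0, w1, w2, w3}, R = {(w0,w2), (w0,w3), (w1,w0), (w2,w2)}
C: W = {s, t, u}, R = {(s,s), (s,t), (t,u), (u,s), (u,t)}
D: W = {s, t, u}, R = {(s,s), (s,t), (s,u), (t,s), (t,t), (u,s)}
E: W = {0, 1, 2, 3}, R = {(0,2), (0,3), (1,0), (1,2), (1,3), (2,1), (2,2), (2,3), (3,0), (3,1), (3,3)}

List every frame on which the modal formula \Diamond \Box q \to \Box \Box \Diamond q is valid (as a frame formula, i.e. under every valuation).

This is the axiom for a generalized confluence (Geach) condition; its first-order frame correspondent is \forall x \forall y \forall z ((xRy \wedge x R^2 z) \to \exists w (yRw \wedge zRw)).
A: fails — 2R0, 2R²0 but no w with 0Rw and 0Rw.
B: fails — w0Rw3, w0R²w2 but no w with w3Rw and w2Rw.
C: fails — sRs, sR²t but no w with sRw and tRw.
D: holds.
E: holds.
Valid on: D, E.

D, E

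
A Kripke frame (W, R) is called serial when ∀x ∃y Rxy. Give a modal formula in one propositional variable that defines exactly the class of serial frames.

The condition is seriality. The D schema □ψ → ◇ψ defines it.
Suppose □ψ→◇ψ is valid. At any x set V(ψ)=W. Then □ψ at x, so ◇ψ at x, so x has a successor.

□ψ → ◇ψ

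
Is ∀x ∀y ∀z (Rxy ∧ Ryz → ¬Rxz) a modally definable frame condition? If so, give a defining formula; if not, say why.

Any modally definable frame class is closed under surjective bounded morphisms.
The 7-cycle (worlds 0,1,2,3,4,5,6 with 0→1→2→3→4→5→6→0) is intransitive. Mapping every world to a single reflexive point • is a surjective bounded morphism; the reflexive point is not intransitive (R••∧R•• but R••).
So no modal formula (or set of formulas) defines exactly the intransitive frames.

No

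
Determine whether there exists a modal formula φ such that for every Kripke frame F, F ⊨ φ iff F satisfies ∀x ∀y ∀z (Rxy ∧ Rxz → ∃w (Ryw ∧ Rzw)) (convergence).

Definable; ◇□p → □◇p defines it

Yes: it is convergence, defined by the .2 schema ◇□p → □◇p.
Suppose ◇□p→□◇p is valid. Take Rxy, Rxz and set V(p)={w : Ryw}. Then □p at y so ◇□p at x, so □◇p at x, so ◇p at z, giving w with Rzw and Ryw.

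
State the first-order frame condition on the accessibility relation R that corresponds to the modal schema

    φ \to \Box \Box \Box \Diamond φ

This is a Sahlqvist (Geach-type) schema ◇^0□^0φ → □^3◇^1φ.
Minimal-valuation argument: fix x; take any y with xR^0y and any z with xR^3z. Set V(φ) to the set of worlds R-reachable from y in exactly 0 steps. Then □^0φ holds at y, so the antecedent holds at x; validity forces ◇^1φ at z, giving a w with zR^1w and yR^0w.
First-order correspondent: \forall x \forall z (x R^3 z \to \exists w (x = w \wedge zRw)).

\forall x \forall z (x R^3 z \to \exists w (x = w \wedge zRw))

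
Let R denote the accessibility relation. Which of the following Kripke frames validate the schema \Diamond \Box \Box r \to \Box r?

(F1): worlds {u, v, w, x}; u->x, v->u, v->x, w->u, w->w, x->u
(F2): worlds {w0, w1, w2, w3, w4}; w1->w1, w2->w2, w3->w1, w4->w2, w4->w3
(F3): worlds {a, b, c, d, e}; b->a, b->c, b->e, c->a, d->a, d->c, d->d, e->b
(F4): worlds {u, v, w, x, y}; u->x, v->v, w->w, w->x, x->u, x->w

(F4)

The schema corresponds to a generalized confluence (Geach) condition: \forall x \forall y \forall z ((xRy \wedge xRz) \to \exists w (y R^2 w \wedge z = w)).
(F1): fails — vRu, vRx but no t with uR²t and x=t.
(F2): fails — w4Rw2, w4Rw3 but no w with w2R²w and w3=w.
(F3): fails — bRa, bRa but no w with aR²w and a=w.
(F4): ✓.
Valid on: (F4).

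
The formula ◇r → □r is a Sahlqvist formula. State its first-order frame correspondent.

Partial functionality

Suppose ◇r→□r is valid. Take Rxy, Rxz and set V(r)={y}. Then ◇r at x, so □r at x, so r at z, i.e. z=y.
Conversely, any frame satisfying ∀x ∀y ∀z (Rxy ∧ Rxz → y = z) validates the schema.
So the correspondent is partial functionality.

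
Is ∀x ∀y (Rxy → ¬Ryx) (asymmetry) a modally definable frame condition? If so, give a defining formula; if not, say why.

Any modally definable frame class is closed under surjective bounded morphisms.
The 4-cycle (worlds a,b,c,d with a→b→c→d→a) is asymmetric. Mapping every world to a single reflexive point • is a surjective bounded morphism, and the reflexive point is not asymmetric (R•• but asymmetry requires ¬R••).
So no modal formula (or set of formulas) defines exactly the asymmetric frames.

No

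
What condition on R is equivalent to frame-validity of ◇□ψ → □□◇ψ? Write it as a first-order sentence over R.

∀x ∀y ∀z ((xRy ∧ xR²z) → ∃w (yRw ∧ zRw))

This is a Sahlqvist (Geach-type) schema ◇^1□^1ψ → □^2◇^1ψ.
Minimal-valuation argument: fix x; take any y with xR^1y and any z with xR^2z. Set V(ψ) to the set of worlds R-reachable from y in exactly 1 step. Then □^1ψ holds at y, so the antecedent holds at x; validity forces ◇^1ψ at z, giving a w with zR^1w and yR^1w.
First-order correspondent: ∀x ∀y ∀z ((xRy ∧ xR²z) → ∃w (yRw ∧ zRw)).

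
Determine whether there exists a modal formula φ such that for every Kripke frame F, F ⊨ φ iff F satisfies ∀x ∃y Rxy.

Yes: it is seriality, defined by the D schema □q → ◇q.

Yes — defined by □q → ◇q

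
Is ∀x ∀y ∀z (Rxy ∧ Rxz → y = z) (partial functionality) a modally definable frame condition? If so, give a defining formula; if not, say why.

This is a Sahlqvist condition; the CD axiom ◇q → □q defines it.
Suppose ◇q→□q is valid. Take Rxy, Rxz and set V(q)={y}. Then ◇q at x, so □q at x, so q at z, i.e. z=y.

Yes, by ◇q → □q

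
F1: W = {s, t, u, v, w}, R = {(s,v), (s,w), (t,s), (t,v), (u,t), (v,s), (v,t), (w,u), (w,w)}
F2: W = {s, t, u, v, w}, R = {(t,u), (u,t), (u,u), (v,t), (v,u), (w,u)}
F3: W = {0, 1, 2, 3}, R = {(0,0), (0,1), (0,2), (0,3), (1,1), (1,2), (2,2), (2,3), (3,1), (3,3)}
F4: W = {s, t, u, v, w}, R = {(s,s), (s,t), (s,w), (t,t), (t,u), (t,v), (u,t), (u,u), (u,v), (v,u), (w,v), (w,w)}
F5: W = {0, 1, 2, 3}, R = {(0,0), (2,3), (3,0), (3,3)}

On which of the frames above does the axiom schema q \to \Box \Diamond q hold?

This is the axiom for symmetry; its first-order frame correspondent is \forall x \forall y (Rxy \to Ryx).
F1: fails — Rwu but not Ruw.
F2: fails — Rwu but not Ruw.
F3: fails — R02 but not R20.
F4: fails — Rtv but not Rvt.
F5: fails — R23 but not R32.
Valid on no frame.

none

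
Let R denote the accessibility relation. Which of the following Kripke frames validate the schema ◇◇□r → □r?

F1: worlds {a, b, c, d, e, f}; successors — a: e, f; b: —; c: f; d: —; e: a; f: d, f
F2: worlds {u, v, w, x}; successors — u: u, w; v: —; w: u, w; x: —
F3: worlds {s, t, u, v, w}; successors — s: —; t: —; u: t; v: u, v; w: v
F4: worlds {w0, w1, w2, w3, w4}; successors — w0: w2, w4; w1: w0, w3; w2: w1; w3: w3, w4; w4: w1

This is the axiom for a generalized confluence (Geach) condition; its first-order frame correspondent is ∀x ∀y ∀z ((xR²y ∧ xRz) → ∃w (yRw ∧ z = w)).
F1: fails — aR²d, aRe but no w with dRw and e=w.
F2: satisfies the condition.
F3: fails — vR²t, vRu but no w* with tRw* and u=w*.
F4: fails — w0R²w1, w0Rw2 but no w with w1Rw and w2=w.
Valid on: F2.

F2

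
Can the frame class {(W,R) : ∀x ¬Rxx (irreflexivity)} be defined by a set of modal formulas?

No

Any modally definable frame class is closed under surjective bounded morphisms.
The 5-cycle (worlds s,t,u,v,w with s→t→u→v→w→s) is irreflexive, and the map sending every world to a single reflexive point • is a surjective bounded morphism (forth: every edge maps to (•,•); back: every world has a successor). So any modal formula valid on the 5-cycle is also valid on the reflexive point, which is not irreflexive.
Hence irreflexivity is not modally definable.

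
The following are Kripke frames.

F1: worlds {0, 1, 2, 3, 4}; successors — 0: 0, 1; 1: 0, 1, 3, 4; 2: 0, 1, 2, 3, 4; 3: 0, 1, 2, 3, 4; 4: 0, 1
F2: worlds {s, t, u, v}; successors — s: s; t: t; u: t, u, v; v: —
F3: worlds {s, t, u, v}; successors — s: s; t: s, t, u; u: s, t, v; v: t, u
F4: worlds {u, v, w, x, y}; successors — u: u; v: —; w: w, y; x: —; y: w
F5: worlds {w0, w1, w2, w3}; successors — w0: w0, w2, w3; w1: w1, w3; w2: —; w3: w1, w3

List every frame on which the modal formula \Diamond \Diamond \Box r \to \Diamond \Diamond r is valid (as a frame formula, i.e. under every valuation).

F1, F3, F4

Frame correspondent (Sahlqvist): \forall x \forall y (x R^2 y \to \exists w (yRw \wedge x R^2 w)) — i.e. a generalized confluence (Geach) condition.
F1: satisfies the condition.
F2: fails — uR²v but no w with vRw and uR²w.
F3: satisfies the condition.
F4: satisfies the condition.
F5: fails — w0R²w2 but no w with w2Rw and w0R²w.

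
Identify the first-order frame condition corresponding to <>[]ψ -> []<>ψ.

convergence: forall x forall y forall z (Rxy & Rxz -> exists w (Ryw & Rzw))

This schema is the .2 axiom.
It corresponds to convergence: forall x forall y forall z (Rxy & Rxz -> exists w (Ryw & Rzw)).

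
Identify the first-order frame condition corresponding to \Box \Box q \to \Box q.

Density

Suppose □□q→□q is valid. Take Rxy and set V(q)={w : xR²w}. Then □□q at x, so □q at x, so q at y, i.e. ∃z(Rxz∧Rzy).
The converse is a direct semantic check.
So the correspondent is density.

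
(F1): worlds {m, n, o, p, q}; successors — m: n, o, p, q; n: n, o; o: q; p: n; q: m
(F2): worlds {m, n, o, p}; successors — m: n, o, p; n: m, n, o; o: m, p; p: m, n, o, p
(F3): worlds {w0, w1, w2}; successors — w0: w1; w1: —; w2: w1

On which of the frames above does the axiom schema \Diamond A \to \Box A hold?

This is the axiom for partial functionality; its first-order frame correspondent is \forall x \forall y \forall z (Rxy \wedge Rxz \to y = z).
(F1): fails — m sees both n and o.
(F2): fails — m sees both n and o.
(F3): satisfies the condition.
Valid on: (F3).

(F3)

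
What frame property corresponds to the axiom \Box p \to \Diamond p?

Seriality

Suppose □p→◇p is valid. At any x set V(p)=W. Then □p at x, so ◇p at x, so x has a successor.
Conversely, any frame satisfying \forall x \exists y Rxy validates the schema.
So the correspondent is seriality.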